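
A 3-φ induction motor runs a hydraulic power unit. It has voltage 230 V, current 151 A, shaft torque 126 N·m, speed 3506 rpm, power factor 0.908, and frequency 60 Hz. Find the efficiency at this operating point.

84.7 %

ω = 2π × 3506/60 = 367.1 rad/s; P_out = τω = 126 × 367.1 = 46255 W
P_in = √3·V_L·I_L·cosφ = 1.732 × 230 × 151 × 0.908 = 54618 W
η = P_out / P_in = 46255 / 54618 = 0.847 = 84.7%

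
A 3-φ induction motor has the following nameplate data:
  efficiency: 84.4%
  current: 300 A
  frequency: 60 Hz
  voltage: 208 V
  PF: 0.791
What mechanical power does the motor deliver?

P_in = √3·V·I·cosφ = 1.732 × 208 × 300 × 0.791 = 85489 W
P_out = η·P_in = 0.844 × 85489 = 72153 W

72.2 kW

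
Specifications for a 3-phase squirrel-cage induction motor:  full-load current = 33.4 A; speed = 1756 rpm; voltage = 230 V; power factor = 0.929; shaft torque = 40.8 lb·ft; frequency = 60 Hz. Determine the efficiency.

82.3 %

τ = 40.8 lb·ft × 1.356 = 55.32 N·m
ω = 2π × 1756/60 = 183.9 rad/s; P_out = τω = 55.32 × 183.9 = 10173 W
P_in = √3·V_L·I_L·cosφ = 1.732 × 230 × 33.4 × 0.929 = 12361 W
η = P_out / P_in = 10173 / 12361 = 0.823 = 82.3%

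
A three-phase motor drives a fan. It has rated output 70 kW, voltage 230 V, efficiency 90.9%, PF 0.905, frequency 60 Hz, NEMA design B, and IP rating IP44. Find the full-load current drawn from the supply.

P_out = 70 kW = 70000 W
P_in = P_out / η = 70000 / 0.909 = 77008 W
I_L = P_in / (√3·V_L·cosφ) = 77008 / (1.732 × 230 × 0.905) = 214 A

214 A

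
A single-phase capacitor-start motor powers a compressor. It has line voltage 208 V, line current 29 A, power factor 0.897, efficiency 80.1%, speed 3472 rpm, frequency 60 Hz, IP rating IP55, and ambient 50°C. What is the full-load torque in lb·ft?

P_in = V·I·cosφ = 208 × 29 × 0.897 = 5411 W
P_out = η·P_in = 0.801 × 5411 = 4334 W
n = 3472 rpm
ω = 2π×3472/60 = 363.6 rad/s
τ = P_out/ω = 4334/363.6 = 11.92 N·m
In lb·ft: 11.92/1.356 = 8.79 lb·ft

8.79 lb·ft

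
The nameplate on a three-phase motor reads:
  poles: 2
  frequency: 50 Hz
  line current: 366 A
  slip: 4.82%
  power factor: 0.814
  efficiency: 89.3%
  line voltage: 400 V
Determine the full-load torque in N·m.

616 N·m

P_in = √3·V·I·cosφ = 1.732 × 400 × 366 × 0.814 = 206402 W
P_out = η·P_in = 0.893 × 206402 = 184317 W
n_s = 120×50/2 = 3000 rpm; n = 3000×(1−0.0482) = 2855 rpm
ω = 2π×2855/60 = 299 rad/s
τ = P_out/ω = 184317/299 = 616 N·m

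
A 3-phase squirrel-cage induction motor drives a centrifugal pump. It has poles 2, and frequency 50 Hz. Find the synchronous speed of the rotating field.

n_s = 120f/p = 120×50/2 = 3000 rpm

3000 rpm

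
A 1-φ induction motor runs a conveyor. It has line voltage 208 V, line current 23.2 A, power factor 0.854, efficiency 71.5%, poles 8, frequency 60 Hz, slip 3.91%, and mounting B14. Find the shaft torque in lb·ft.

P_in = V·I·cosφ = 208 × 23.2 × 0.854 = 4121 W
P_out = η·P_in = 0.715 × 4121 = 2947 W
n_s = 120×60/8 = 900 rpm; n = 900×(1−0.0391) = 865 rpm
ω = 2π×865/60 = 90.58 rad/s
τ = P_out/ω = 2947/90.58 = 32.53 N·m
In lb·ft: 32.53/1.356 = 24 lb·ft

24 lb·ft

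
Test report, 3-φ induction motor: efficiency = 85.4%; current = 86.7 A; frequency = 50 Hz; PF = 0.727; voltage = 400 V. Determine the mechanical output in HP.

P_in = √3·V·I·cosφ = 1.732 × 400 × 86.7 × 0.727 = 43668 W
P_out = η·P_in = 0.854 × 43668 = 37292 W
= 37292/746 = 50 HP

50 HP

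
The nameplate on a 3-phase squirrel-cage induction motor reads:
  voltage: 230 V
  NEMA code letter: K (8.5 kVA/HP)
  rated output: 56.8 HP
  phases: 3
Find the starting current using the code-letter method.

1210 A

S_LR = 8.5 × 56.8 = 482.8 kVA
I_LR = S_LR/(√3·V_L) = 482800/(1.732×230) = 1210 A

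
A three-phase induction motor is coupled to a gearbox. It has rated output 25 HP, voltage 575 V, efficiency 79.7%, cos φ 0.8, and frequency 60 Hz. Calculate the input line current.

29.4 A

P_out = 25 × 746 = 18650 W
P_in = P_out / η = 18650 / 0.797 = 23400 W
I_L = P_in / (√3·V_L·cosφ) = 23400 / (1.732 × 575 × 0.8) = 29.4 A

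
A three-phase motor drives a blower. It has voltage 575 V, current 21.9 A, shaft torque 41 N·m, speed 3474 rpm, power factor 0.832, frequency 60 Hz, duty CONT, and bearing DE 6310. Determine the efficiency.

82.2 %

ω = 2π × 3474/60 = 363.8 rad/s; P_out = τω = 41 × 363.8 = 14916 W
P_in = √3·V_L·I_L·cosφ = 1.732 × 575 × 21.9 × 0.832 = 18146 W
η = P_out / P_in = 14916 / 18146 = 0.822 = 82.2%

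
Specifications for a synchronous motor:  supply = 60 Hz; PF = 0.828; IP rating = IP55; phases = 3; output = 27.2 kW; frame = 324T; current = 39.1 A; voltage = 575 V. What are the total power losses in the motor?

5040 W

P_in = √3·V·I·cosφ = 1.732×575×39.1×0.828 = 32242 W
P_out = 27200 W
Losses = P_in − P_out = 32242 − 27200 = 5042 W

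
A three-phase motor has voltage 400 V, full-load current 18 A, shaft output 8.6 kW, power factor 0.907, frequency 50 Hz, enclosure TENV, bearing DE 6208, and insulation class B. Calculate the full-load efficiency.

76.0 %

P_out = 8.6 kW = 8600 W
P_in = √3·V_L·I_L·cosφ = 1.732 × 400 × 18 × 0.907 = 11311 W
η = P_out / P_in = 8600 / 11311 = 0.760 = 76.0%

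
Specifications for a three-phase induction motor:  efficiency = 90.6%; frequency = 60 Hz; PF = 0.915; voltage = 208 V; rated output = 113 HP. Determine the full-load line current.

P_out = 113 × 746 = 84298 W
P_in = P_out / η = 84298 / 0.906 = 93044 W
I_L = P_in / (√3·V_L·cosφ) = 93044 / (1.732 × 208 × 0.915) = 282 A

282 A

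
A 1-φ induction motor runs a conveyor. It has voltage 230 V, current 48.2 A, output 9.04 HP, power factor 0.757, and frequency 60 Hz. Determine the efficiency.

P_out = 9.04 × 746 = 6744 W
P_in = V·I·cosφ = 230 × 48.2 × 0.757 = 8392 W
η = P_out / P_in = 6744 / 8392 = 0.804 = 80.4%

80.4 %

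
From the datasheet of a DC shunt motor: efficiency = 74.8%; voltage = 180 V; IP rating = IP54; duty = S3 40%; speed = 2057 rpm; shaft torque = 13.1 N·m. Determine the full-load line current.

ω = 2π×2057/60 = 215.4 rad/s; P_out = τω = 13.1 × 215.4 = 2822 W
P_in = P_out / η = 2822 / 0.748 = 3773 W
I = P_in / V = 3773 / 180 = 21 A

21 A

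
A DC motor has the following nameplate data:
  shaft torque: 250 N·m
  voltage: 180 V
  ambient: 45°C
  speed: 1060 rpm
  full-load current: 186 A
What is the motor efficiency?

ω = 2π × 1060/60 = 111 rad/s; P_out = τω = 250 × 111 = 27750 W
P_in = V·I = 180 × 186 = 33480 W
η = P_out / P_in = 27750 / 33480 = 0.829 = 82.9%

82.9 %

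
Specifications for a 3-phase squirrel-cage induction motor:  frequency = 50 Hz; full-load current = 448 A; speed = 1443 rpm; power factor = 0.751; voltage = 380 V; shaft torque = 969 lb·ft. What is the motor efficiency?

89.7 %

τ = 969 lb·ft × 1.356 = 1314 N·m
ω = 2π × 1443/60 = 151.1 rad/s; P_out = τω = 1314 × 151.1 = 198545 W
P_in = √3·V_L·I_L·cosφ = 1.732 × 380 × 448 × 0.751 = 221437 W
η = P_out / P_in = 198545 / 221437 = 0.897 = 89.7%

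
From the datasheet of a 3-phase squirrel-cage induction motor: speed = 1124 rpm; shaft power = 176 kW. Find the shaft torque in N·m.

1500 N·m

ω = 2π × 1124/60 = 117.7 rad/s
τ = P/ω = 176000/117.7 = 1500 N·m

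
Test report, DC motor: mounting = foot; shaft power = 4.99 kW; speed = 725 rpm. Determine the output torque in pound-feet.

48.5 lb·ft

ω = 2π × 725/60 = 75.92 rad/s
τ = P/ω = 4990/75.92 = 65.73 N·m
In lb·ft: 65.73/1.356 = 48.5 lb·ft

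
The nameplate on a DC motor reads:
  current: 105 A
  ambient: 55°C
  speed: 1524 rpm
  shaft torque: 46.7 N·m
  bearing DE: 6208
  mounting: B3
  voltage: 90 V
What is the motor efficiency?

ω = 2π × 1524/60 = 159.6 rad/s; P_out = τω = 46.7 × 159.6 = 7453 W
P_in = V·I = 90 × 105 = 9450 W
η = P_out / P_in = 7453 / 9450 = 0.789 = 78.9%

78.9 %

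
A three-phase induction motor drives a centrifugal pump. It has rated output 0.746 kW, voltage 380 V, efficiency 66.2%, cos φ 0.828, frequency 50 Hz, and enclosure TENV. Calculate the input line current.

P_out = 0.746 kW = 746 W
P_in = P_out / η = 746 / 0.662 = 1127 W
I_L = P_in / (√3·V_L·cosφ) = 1127 / (1.732 × 380 × 0.828) = 2.07 A

2.07 A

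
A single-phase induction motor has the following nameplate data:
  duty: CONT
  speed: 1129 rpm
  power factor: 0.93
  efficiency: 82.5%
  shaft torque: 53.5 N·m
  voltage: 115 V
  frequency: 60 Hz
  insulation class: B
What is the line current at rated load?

71.7 A

ω = 2π×1129/60 = 118.2 rad/s; P_out = τω = 53.5 × 118.2 = 6324 W
P_in = P_out / η = 6324 / 0.825 = 7665 W
I = P_in / (V·cosφ) = 7665 / (115 × 0.93) = 71.7 A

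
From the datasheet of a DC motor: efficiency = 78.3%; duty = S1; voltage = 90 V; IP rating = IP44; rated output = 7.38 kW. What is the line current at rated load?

105 A

P_out = 7.38 kW = 7380 W
P_in = P_out / η = 7380 / 0.783 = 9425 W
I = P_in / V = 9425 / 90 = 105 A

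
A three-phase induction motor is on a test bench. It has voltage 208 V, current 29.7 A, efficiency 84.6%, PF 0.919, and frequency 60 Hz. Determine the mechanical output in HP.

11.2 HP

P_in = √3·V·I·cosφ = 1.732 × 208 × 29.7 × 0.919 = 9833 W
P_out = η·P_in = 0.846 × 9833 = 8319 W
= 8319/746 = 11.2 HP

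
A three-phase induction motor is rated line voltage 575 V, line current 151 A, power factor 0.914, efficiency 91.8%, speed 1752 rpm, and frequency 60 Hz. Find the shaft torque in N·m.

688 N·m

P_in = √3·V·I·cosφ = 1.732 × 575 × 151 × 0.914 = 137448 W
P_out = η·P_in = 0.918 × 137448 = 126177 W
n = 1752 rpm
ω = 2π×1752/60 = 183.5 rad/s
τ = P_out/ω = 126177/183.5 = 688 N·m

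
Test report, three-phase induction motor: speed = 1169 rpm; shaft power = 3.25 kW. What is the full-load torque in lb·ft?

19.6 lb·ft

ω = 2π × 1169/60 = 122.4 rad/s
τ = P/ω = 3250/122.4 = 26.55 N·m
In lb·ft: 26.55/1.356 = 19.6 lb·ft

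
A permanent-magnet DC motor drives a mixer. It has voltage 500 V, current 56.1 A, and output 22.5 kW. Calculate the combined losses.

5.55 kW

P_in = V·I = 500×56.1 = 28050 W
P_out = 22500 W
Losses = P_in − P_out = 28050 − 22500 = 5550 W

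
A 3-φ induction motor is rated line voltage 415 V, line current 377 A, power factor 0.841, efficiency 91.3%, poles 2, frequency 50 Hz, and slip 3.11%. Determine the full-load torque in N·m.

P_in = √3·V·I·cosφ = 1.732 × 415 × 377 × 0.841 = 227894 W
P_out = η·P_in = 0.913 × 227894 = 208067 W
n_s = 120×50/2 = 3000 rpm; n = 3000×(1−0.0311) = 2907 rpm
ω = 2π×2907/60 = 304.4 rad/s
τ = P_out/ω = 208067/304.4 = 684 N·m

684 N·m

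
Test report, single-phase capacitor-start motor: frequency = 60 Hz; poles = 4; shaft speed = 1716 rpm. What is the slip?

4.7 %

n_s = 120f/p = 120×60/4 = 1800 rpm
s = (n_s − n)/n_s = (1800 − 1716)/1800 = 0.0467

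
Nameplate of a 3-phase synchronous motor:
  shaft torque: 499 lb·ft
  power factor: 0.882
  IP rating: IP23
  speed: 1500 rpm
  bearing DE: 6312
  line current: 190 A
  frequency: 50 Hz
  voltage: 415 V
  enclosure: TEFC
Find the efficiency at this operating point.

88.2 %

τ = 499 lb·ft × 1.356 = 676.6 N·m
ω = 2π × 1500/60 = 157.1 rad/s; P_out = τω = 676.6 × 157.1 = 106294 W
P_in = √3·V_L·I_L·cosφ = 1.732 × 415 × 190 × 0.882 = 120453 W
η = P_out / P_in = 106294 / 120453 = 0.882 = 88.2%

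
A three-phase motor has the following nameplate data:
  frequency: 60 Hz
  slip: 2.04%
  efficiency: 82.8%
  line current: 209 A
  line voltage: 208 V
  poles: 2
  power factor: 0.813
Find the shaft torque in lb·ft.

101 lb·ft

P_in = √3·V·I·cosφ = 1.732 × 208 × 209 × 0.813 = 61214 W
P_out = η·P_in = 0.828 × 61214 = 50685 W
n_s = 120×60/2 = 3600 rpm; n = 3600×(1−0.0204) = 3527 rpm
ω = 2π×3527/60 = 369.3 rad/s
τ = P_out/ω = 50685/369.3 = 137.2 N·m
In lb·ft: 137.2/1.356 = 101 lb·ft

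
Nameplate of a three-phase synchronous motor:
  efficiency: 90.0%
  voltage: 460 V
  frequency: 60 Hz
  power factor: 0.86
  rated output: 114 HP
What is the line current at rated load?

P_out = 114 × 746 = 85044 W
P_in = P_out / η = 85044 / 0.900 = 94493 W
I_L = P_in / (√3·V_L·cosφ) = 94493 / (1.732 × 460 × 0.86) = 138 A

138 A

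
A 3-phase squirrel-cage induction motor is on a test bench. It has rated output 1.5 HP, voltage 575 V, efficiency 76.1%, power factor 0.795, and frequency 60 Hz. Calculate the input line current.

1.86 A

P_out = 1.5 × 746 = 1119 W
P_in = P_out / η = 1119 / 0.761 = 1470 W
I_L = P_in / (√3·V_L·cosφ) = 1470 / (1.732 × 575 × 0.795) = 1.86 A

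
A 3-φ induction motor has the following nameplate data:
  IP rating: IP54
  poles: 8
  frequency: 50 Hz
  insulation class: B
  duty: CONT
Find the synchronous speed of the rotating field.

n_s = 120f/p = 120×50/8 = 750 rpm

750 rpm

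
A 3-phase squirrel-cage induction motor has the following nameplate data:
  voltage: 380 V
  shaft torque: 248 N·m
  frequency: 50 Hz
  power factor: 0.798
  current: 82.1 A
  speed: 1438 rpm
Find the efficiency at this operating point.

ω = 2π × 1438/60 = 150.6 rad/s; P_out = τω = 248 × 150.6 = 37349 W
P_in = √3·V_L·I_L·cosφ = 1.732 × 380 × 82.1 × 0.798 = 43120 W
η = P_out / P_in = 37349 / 43120 = 0.866 = 86.6%

86.6 %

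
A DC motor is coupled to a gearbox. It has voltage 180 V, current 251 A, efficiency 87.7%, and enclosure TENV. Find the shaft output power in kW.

P_in = V·I = 180 × 251 = 45180 W
P_out = η·P_in = 0.877 × 45180 = 39623 W

39.6 kW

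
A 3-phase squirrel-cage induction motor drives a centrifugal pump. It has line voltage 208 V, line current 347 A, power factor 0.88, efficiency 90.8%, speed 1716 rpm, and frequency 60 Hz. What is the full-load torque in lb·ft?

P_in = √3·V·I·cosφ = 1.732 × 208 × 347 × 0.88 = 110008 W
P_out = η·P_in = 0.908 × 110008 = 99887 W
n = 1716 rpm
ω = 2π×1716/60 = 179.7 rad/s
τ = P_out/ω = 99887/179.7 = 555.9 N·m
In lb·ft: 555.9/1.356 = 410 lb·ft

410 lb·ft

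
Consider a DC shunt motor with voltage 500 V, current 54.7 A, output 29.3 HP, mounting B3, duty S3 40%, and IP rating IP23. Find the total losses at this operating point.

5.49 kW

P_in = V·I = 500×54.7 = 27350 W
P_out = 29.3×746 = 21858 W
Losses = P_in − P_out = 27350 − 21858 = 5492 W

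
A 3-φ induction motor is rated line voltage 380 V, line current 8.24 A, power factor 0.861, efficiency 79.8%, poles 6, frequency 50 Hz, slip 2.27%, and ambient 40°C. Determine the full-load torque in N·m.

P_in = √3·V·I·cosφ = 1.732 × 380 × 8.24 × 0.861 = 4669 W
P_out = η·P_in = 0.798 × 4669 = 3726 W
n_s = 120×50/6 = 1000 rpm; n = 1000×(1−0.0227) = 977 rpm
ω = 2π×977/60 = 102.3 rad/s
τ = P_out/ω = 3726/102.3 = 36.4 N·m

36.4 N·m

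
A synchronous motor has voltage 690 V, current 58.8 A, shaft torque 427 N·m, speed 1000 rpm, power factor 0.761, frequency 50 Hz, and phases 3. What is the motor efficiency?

ω = 2π × 1000/60 = 104.7 rad/s; P_out = τω = 427 × 104.7 = 44707 W
P_in = √3·V_L·I_L·cosφ = 1.732 × 690 × 58.8 × 0.761 = 53476 W
η = P_out / P_in = 44707 / 53476 = 0.836 = 83.6%

83.6 %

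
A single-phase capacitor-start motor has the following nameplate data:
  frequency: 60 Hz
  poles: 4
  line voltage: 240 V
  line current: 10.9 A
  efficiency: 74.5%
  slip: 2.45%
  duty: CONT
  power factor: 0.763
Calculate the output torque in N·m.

P_in = V·I·cosφ = 240 × 10.9 × 0.763 = 1996 W
P_out = η·P_in = 0.745 × 1996 = 1487 W
n_s = 120×60/4 = 1800 rpm; n = 1800×(1−0.0245) = 1756 rpm
ω = 2π×1756/60 = 183.9 rad/s
τ = P_out/ω = 1487/183.9 = 8.09 N·m

8.09 N·m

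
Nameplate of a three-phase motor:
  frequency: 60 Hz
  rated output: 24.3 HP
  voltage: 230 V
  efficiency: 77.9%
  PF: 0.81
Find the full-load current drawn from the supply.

72.1 A

P_out = 24.3 × 746 = 18128 W
P_in = P_out / η = 18128 / 0.779 = 23271 W
I_L = P_in / (√3·V_L·cosφ) = 23271 / (1.732 × 230 × 0.81) = 72.1 A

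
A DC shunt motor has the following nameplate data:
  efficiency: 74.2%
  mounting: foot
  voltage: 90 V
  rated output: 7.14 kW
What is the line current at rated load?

P_out = 7.14 kW = 7140 W
P_in = P_out / η = 7140 / 0.742 = 9623 W
I = P_in / V = 9623 / 90 = 107 A

107 A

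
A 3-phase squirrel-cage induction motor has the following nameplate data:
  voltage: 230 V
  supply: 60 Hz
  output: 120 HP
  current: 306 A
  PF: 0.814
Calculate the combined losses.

9710 W

P_in = √3·V·I·cosφ = 1.732×230×306×0.814 = 99225 W
P_out = 120×746 = 89520 W
Losses = P_in − P_out = 99225 − 89520 = 9705 W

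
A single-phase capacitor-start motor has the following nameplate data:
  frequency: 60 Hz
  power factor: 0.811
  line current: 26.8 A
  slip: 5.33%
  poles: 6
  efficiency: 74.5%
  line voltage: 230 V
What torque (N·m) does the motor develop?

31.3 N·m

P_in = V·I·cosφ = 230 × 26.8 × 0.811 = 4999 W
P_out = η·P_in = 0.745 × 4999 = 3724 W
n_s = 120×60/6 = 1200 rpm; n = 1200×(1−0.0533) = 1136 rpm
ω = 2π×1136/60 = 119 rad/s
τ = P_out/ω = 3724/119 = 31.3 N·m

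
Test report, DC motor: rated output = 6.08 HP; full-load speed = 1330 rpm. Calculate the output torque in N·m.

P_out = 6.08 × 746 = 4536 W
ω = 2π × 1330/60 = 139.3 rad/s
τ = P_out/ω = 4536/139.3 = 32.6 N·m

32.6 N·m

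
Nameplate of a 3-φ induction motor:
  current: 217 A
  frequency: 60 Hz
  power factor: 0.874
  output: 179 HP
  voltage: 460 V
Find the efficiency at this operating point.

88.4 %

P_out = 179 × 746 = 133534 W
P_in = √3·V_L·I_L·cosφ = 1.732 × 460 × 217 × 0.874 = 151104 W
η = P_out / P_in = 133534 / 151104 = 0.884 = 88.4%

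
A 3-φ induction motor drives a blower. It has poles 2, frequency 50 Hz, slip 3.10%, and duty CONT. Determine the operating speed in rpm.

2907 rpm

n_s = 120f/p = 120×50/2 = 3000 rpm
n = n_s(1 − s) = 3000 × (1 − 0.031) = 2907 rpm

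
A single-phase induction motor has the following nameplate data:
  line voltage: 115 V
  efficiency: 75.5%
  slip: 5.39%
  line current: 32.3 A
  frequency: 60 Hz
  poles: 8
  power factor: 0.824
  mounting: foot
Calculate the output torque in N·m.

25.9 N·m

P_in = V·I·cosφ = 115 × 32.3 × 0.824 = 3061 W
P_out = η·P_in = 0.755 × 3061 = 2311 W
n_s = 120×60/8 = 900 rpm; n = 900×(1−0.0539) = 851 rpm
ω = 2π×851/60 = 89.12 rad/s
τ = P_out/ω = 2311/89.12 = 25.9 N·m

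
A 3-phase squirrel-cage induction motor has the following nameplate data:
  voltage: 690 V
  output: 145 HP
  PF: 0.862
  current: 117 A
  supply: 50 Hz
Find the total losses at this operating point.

P_in = √3·V·I·cosφ = 1.732×690×117×0.862 = 120529 W
P_out = 145×746 = 108170 W
Losses = P_in − P_out = 120529 − 108170 = 12359 W

12.4 kW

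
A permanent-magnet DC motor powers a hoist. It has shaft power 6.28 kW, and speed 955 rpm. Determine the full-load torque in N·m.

62.8 N·m

ω = 2π × 955/60 = 100 rad/s
τ = P/ω = 6280/100 = 62.8 N·m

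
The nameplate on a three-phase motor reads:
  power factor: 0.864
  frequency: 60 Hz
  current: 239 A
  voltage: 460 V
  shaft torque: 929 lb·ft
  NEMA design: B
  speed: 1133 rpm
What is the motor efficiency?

90.8 %

τ = 929 lb·ft × 1.356 = 1260 N·m
ω = 2π × 1133/60 = 118.6 rad/s; P_out = τω = 1260 × 118.6 = 149436 W
P_in = √3·V_L·I_L·cosφ = 1.732 × 460 × 239 × 0.864 = 164519 W
η = P_out / P_in = 149436 / 164519 = 0.908 = 90.8%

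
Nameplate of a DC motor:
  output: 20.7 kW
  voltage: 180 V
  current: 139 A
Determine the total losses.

P_in = V·I = 180×139 = 25020 W
P_out = 20700 W
Losses = P_in − P_out = 25020 − 20700 = 4320 W

4320 W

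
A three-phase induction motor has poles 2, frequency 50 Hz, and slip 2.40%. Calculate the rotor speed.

n_s = 120f/p = 120×50/2 = 3000 rpm
n = n_s(1 − s) = 3000 × (1 − 0.024) = 2928 rpm

2928 rpm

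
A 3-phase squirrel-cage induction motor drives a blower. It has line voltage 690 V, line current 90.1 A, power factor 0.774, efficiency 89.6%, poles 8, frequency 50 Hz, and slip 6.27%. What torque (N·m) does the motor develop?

1010 N·m

P_in = √3·V·I·cosφ = 1.732 × 690 × 90.1 × 0.774 = 83342 W
P_out = η·P_in = 0.896 × 83342 = 74674 W
n_s = 120×50/8 = 750 rpm; n = 750×(1−0.0627) = 703 rpm
ω = 2π×703/60 = 73.62 rad/s
τ = P_out/ω = 74674/73.62 = 1010 N·m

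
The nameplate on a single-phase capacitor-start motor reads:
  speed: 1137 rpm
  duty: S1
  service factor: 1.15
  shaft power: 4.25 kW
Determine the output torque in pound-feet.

26.3 lb·ft

ω = 2π × 1137/60 = 119.1 rad/s
τ = P/ω = 4250/119.1 = 35.68 N·m
In lb·ft: 35.68/1.356 = 26.3 lb·ft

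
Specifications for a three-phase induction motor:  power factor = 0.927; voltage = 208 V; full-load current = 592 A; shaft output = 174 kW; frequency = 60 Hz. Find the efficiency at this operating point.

P_out = 174 kW = 174000 W
P_in = √3·V_L·I_L·cosφ = 1.732 × 208 × 592 × 0.927 = 197703 W
η = P_out / P_in = 174000 / 197703 = 0.880 = 88.0%

88.0 %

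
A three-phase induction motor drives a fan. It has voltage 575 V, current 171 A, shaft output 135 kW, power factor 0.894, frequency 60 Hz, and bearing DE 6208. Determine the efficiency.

P_out = 135 kW = 135000 W
P_in = √3·V_L·I_L·cosφ = 1.732 × 575 × 171 × 0.894 = 152247 W
η = P_out / P_in = 135000 / 152247 = 0.887 = 88.7%

88.7 %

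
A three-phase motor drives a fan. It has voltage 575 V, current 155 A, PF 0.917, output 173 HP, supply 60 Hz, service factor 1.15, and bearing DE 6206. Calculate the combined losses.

P_in = √3·V·I·cosφ = 1.732×575×155×0.917 = 141552 W
P_out = 173×746 = 129058 W
Losses = P_in − P_out = 141552 − 129058 = 12494 W

12.5 kW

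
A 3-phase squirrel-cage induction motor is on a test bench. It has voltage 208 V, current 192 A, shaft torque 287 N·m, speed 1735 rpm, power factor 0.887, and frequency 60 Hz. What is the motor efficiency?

ω = 2π × 1735/60 = 181.7 rad/s; P_out = τω = 287 × 181.7 = 52148 W
P_in = √3·V_L·I_L·cosφ = 1.732 × 208 × 192 × 0.887 = 61353 W
η = P_out / P_in = 52148 / 61353 = 0.850 = 85.0%

85.0 %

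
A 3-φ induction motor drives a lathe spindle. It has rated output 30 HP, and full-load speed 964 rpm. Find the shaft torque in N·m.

222 N·m

P_out = 30 × 746 = 22380 W
ω = 2π × 964/60 = 100.9 rad/s
τ = P_out/ω = 22380/100.9 = 222 N·m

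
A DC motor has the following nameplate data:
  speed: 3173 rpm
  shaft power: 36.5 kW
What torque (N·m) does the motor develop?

110 N·m

ω = 2π × 3173/60 = 332.3 rad/s
τ = P/ω = 36500/332.3 = 110 N·m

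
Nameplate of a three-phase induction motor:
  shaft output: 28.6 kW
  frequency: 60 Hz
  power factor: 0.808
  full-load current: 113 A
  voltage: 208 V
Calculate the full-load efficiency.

P_out = 28.6 kW = 28600 W
P_in = √3·V_L·I_L·cosφ = 1.732 × 208 × 113 × 0.808 = 32893 W
η = P_out / P_in = 28600 / 32893 = 0.869 = 86.9%

86.9 %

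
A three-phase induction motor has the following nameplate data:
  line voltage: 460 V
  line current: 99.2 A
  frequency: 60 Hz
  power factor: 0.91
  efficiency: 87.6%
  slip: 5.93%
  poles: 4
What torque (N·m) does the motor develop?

P_in = √3·V·I·cosφ = 1.732 × 460 × 99.2 × 0.91 = 71922 W
P_out = η·P_in = 0.876 × 71922 = 63004 W
n_s = 120×60/4 = 1800 rpm; n = 1800×(1−0.0593) = 1693 rpm
ω = 2π×1693/60 = 177.3 rad/s
τ = P_out/ω = 63004/177.3 = 355 N·m

355 N·m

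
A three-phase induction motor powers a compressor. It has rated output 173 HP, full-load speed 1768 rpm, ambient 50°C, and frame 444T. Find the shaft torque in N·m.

P_out = 173 × 746 = 129058 W
ω = 2π × 1768/60 = 185.1 rad/s
τ = P_out/ω = 129058/185.1 = 697 N·m

697 N·m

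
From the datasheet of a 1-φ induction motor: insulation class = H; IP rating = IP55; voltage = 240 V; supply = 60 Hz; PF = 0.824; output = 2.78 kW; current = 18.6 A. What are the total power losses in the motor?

898 W

P_in = V·I·cosφ = 240×18.6×0.824 = 3678 W
P_out = 2780 W
Losses = P_in − P_out = 3678 − 2780 = 898 W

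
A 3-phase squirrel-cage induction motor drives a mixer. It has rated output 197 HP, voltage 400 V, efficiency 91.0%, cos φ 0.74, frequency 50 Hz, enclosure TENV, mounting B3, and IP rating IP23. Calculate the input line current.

315 A

P_out = 197 × 746 = 146962 W
P_in = P_out / η = 146962 / 0.910 = 161497 W
I_L = P_in / (√3·V_L·cosφ) = 161497 / (1.732 × 400 × 0.74) = 315 A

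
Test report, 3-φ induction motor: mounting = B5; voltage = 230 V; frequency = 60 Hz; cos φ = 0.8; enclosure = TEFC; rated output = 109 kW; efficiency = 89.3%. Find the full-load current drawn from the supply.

P_out = 109 kW = 109000 W
P_in = P_out / η = 109000 / 0.893 = 122060 W
I_L = P_in / (√3·V_L·cosφ) = 122060 / (1.732 × 230 × 0.8) = 383 A

383 A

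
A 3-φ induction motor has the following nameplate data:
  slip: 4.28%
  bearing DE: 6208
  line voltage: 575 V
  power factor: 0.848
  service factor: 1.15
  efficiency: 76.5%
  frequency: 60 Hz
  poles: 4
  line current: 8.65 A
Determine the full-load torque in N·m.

31 N·m

P_in = √3·V·I·cosφ = 1.732 × 575 × 8.65 × 0.848 = 7305 W
P_out = η·P_in = 0.765 × 7305 = 5588 W
n_s = 120×60/4 = 1800 rpm; n = 1800×(1−0.0428) = 1723 rpm
ω = 2π×1723/60 = 180.4 rad/s
τ = P_out/ω = 5588/180.4 = 31 N·m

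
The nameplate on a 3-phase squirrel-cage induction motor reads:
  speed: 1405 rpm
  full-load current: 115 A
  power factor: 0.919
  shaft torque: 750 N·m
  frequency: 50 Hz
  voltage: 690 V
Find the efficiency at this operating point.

ω = 2π × 1405/60 = 147.1 rad/s; P_out = τω = 750 × 147.1 = 110325 W
P_in = √3·V_L·I_L·cosφ = 1.732 × 690 × 115 × 0.919 = 126302 W
η = P_out / P_in = 110325 / 126302 = 0.874 = 87.4%

87.4 %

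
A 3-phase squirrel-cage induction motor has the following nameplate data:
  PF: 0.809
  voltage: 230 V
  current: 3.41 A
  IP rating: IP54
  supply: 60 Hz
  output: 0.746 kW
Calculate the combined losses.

353 W

P_in = √3·V·I·cosφ = 1.732×230×3.41×0.809 = 1099 W
P_out = 746 W
Losses = P_in − P_out = 1099 − 746 = 353 W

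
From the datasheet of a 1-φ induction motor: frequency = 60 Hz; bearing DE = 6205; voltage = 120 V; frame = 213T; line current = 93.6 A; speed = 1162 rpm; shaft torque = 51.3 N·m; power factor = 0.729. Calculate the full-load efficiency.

76.2 %

ω = 2π × 1162/60 = 121.7 rad/s; P_out = τω = 51.3 × 121.7 = 6243 W
P_in = V·I·cosφ = 120 × 93.6 × 0.729 = 8188 W
η = P_out / P_in = 6243 / 8188 = 0.762 = 76.2%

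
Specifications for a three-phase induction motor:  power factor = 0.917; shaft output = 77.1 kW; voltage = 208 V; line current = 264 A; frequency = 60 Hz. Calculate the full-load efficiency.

P_out = 77.1 kW = 77100 W
P_in = √3·V_L·I_L·cosφ = 1.732 × 208 × 264 × 0.917 = 87214 W
η = P_out / P_in = 77100 / 87214 = 0.884 = 88.4%

88.4 %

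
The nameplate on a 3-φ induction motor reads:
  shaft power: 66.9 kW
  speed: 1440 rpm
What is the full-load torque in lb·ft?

327 lb·ft

ω = 2π × 1440/60 = 150.8 rad/s
τ = P/ω = 66900/150.8 = 443.6 N·m
In lb·ft: 443.6/1.356 = 327 lb·ft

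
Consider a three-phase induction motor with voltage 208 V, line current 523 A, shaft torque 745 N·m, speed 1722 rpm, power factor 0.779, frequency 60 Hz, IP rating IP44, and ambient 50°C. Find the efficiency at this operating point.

ω = 2π × 1722/60 = 180.3 rad/s; P_out = τω = 745 × 180.3 = 134324 W
P_in = √3·V_L·I_L·cosφ = 1.732 × 208 × 523 × 0.779 = 146774 W
η = P_out / P_in = 134324 / 146774 = 0.915 = 91.5%

91.5 %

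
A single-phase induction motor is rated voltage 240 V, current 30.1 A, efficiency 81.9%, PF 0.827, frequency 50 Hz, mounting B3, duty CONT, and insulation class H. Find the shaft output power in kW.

P_in = V·I·cosφ = 240 × 30.1 × 0.827 = 5974 W
P_out = η·P_in = 0.819 × 5974 = 4893 W

4.89 kW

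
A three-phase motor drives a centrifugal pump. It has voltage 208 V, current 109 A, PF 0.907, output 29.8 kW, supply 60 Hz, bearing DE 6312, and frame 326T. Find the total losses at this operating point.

P_in = √3·V·I·cosφ = 1.732×208×109×0.907 = 35616 W
P_out = 29800 W
Losses = P_in − P_out = 35616 − 29800 = 5816 W

5.82 kW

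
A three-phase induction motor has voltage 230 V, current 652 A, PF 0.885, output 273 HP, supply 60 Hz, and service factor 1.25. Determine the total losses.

P_in = √3·V·I·cosφ = 1.732×230×652×0.885 = 229862 W
P_out = 273×746 = 203658 W
Losses = P_in − P_out = 229862 − 203658 = 26204 W

26200 W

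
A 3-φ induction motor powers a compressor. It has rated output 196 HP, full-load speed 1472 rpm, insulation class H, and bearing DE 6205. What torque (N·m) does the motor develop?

P_out = 196 × 746 = 146216 W
ω = 2π × 1472/60 = 154.1 rad/s
τ = P_out/ω = 146216/154.1 = 949 N·m

949 N·m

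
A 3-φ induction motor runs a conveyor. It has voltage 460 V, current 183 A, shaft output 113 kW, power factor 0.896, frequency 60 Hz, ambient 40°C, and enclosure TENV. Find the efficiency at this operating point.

86.5 %

P_out = 113 kW = 113000 W
P_in = √3·V_L·I_L·cosφ = 1.732 × 460 × 183 × 0.896 = 130637 W
η = P_out / P_in = 113000 / 130637 = 0.865 = 86.5%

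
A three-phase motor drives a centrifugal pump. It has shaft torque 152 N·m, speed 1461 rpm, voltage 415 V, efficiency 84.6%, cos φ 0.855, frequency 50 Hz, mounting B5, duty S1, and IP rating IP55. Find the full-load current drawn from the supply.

44.7 A

ω = 2π×1461/60 = 153 rad/s; P_out = τω = 152 × 153 = 23256 W
P_in = P_out / η = 23256 / 0.846 = 27489 W
I_L = P_in / (√3·V_L·cosφ) = 27489 / (1.732 × 415 × 0.855) = 44.7 A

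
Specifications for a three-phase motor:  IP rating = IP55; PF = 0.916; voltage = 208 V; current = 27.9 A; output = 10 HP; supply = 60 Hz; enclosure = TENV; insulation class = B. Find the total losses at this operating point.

P_in = √3·V·I·cosφ = 1.732×208×27.9×0.916 = 9207 W
P_out = 10×746 = 7460 W
Losses = P_in − P_out = 9207 − 7460 = 1747 W

1750 W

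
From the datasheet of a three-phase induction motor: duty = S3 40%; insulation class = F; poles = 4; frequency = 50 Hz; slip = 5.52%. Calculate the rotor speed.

n_s = 120f/p = 120×50/4 = 1500 rpm
n = n_s(1 − s) = 1500 × (1 − 0.0552) = 1417 rpm

1417 rpm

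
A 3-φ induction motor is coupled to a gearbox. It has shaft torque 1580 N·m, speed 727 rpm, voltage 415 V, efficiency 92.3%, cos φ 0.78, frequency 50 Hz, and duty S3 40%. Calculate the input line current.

232 A

ω = 2π×727/60 = 76.13 rad/s; P_out = τω = 1580 × 76.13 = 120285 W
P_in = P_out / η = 120285 / 0.923 = 130320 W
I_L = P_in / (√3·V_L·cosφ) = 130320 / (1.732 × 415 × 0.78) = 232 A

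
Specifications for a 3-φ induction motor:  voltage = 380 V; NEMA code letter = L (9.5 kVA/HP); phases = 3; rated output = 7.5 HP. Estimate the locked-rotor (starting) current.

S_LR = 9.5 × 7.5 = 71.25 kVA
I_LR = S_LR/(√3·V_L) = 71250/(1.732×380) = 108 A

108 A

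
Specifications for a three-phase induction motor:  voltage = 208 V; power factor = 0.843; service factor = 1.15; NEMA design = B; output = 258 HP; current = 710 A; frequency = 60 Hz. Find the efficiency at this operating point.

89.3 %

P_out = 258 × 746 = 192468 W
P_in = √3·V_L·I_L·cosφ = 1.732 × 208 × 710 × 0.843 = 215624 W
η = P_out / P_in = 192468 / 215624 = 0.893 = 89.3%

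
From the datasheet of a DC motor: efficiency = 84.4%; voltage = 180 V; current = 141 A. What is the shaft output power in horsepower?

P_in = V·I = 180 × 141 = 25380 W
P_out = η·P_in = 0.844 × 25380 = 21421 W
= 21421/746 = 28.7 HP

28.7 HP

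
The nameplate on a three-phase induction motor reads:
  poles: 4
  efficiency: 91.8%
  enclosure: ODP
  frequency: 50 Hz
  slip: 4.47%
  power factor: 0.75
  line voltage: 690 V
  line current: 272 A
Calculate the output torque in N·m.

P_in = √3·V·I·cosφ = 1.732 × 690 × 272 × 0.75 = 243796 W
P_out = η·P_in = 0.918 × 243796 = 223805 W
n_s = 120×50/4 = 1500 rpm; n = 1500×(1−0.0447) = 1433 rpm
ω = 2π×1433/60 = 150.1 rad/s
τ = P_out/ω = 223805/150.1 = 1490 N·m

1490 N·m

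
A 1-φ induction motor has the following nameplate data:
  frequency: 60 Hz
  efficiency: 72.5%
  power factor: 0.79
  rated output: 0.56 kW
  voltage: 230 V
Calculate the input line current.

P_out = 0.56 kW = 560 W
P_in = P_out / η = 560 / 0.725 = 772 W
I = P_in / (V·cosφ) = 772 / (230 × 0.79) = 4.25 A

4.25 A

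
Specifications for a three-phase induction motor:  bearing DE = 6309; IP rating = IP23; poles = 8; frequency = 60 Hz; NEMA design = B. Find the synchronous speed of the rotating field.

900 rpm

n_s = 120f/p = 120×60/8 = 900 rpm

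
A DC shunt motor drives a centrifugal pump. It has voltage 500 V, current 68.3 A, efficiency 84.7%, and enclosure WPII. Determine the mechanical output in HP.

38.8 HP

P_in = V·I = 500 × 68.3 = 34150 W
P_out = η·P_in = 0.847 × 34150 = 28925 W
= 28925/746 = 38.8 HP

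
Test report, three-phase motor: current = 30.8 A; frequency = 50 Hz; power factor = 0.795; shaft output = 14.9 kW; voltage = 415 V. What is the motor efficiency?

P_out = 14.9 kW = 14900 W
P_in = √3·V_L·I_L·cosφ = 1.732 × 415 × 30.8 × 0.795 = 17600 W
η = P_out / P_in = 14900 / 17600 = 0.847 = 84.7%

84.7 %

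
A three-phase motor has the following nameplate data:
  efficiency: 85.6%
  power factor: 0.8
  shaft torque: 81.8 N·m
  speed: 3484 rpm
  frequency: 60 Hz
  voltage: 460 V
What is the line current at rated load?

54.7 A

ω = 2π×3484/60 = 364.8 rad/s; P_out = τω = 81.8 × 364.8 = 29841 W
P_in = P_out / η = 29841 / 0.856 = 34861 W
I_L = P_in / (√3·V_L·cosφ) = 34861 / (1.732 × 460 × 0.8) = 54.7 A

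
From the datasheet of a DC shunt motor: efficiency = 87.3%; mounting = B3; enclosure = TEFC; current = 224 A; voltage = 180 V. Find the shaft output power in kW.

P_in = V·I = 180 × 224 = 40320 W
P_out = η·P_in = 0.873 × 40320 = 35199 W

35.2 kW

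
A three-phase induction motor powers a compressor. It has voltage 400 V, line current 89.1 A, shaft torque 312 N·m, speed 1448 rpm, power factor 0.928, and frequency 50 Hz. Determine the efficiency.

82.6 %

ω = 2π × 1448/60 = 151.6 rad/s; P_out = τω = 312 × 151.6 = 47299 W
P_in = √3·V_L·I_L·cosφ = 1.732 × 400 × 89.1 × 0.928 = 57284 W
η = P_out / P_in = 47299 / 57284 = 0.826 = 82.6%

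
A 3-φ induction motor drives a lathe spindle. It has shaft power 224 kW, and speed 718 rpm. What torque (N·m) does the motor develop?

ω = 2π × 718/60 = 75.19 rad/s
τ = P/ω = 224000/75.19 = 2980 N·m

2980 N·m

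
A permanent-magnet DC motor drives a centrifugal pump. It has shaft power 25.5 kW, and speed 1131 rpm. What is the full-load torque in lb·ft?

159 lb·ft

ω = 2π × 1131/60 = 118.4 rad/s
τ = P/ω = 25500/118.4 = 215.4 N·m
In lb·ft: 215.4/1.356 = 159 lb·ft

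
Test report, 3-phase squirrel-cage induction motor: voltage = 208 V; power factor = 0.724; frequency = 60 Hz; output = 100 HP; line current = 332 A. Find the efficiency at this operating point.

86.1 %

P_out = 100 × 746 = 74600 W
P_in = √3·V_L·I_L·cosφ = 1.732 × 208 × 332 × 0.724 = 86594 W
η = P_out / P_in = 74600 / 86594 = 0.861 = 86.1%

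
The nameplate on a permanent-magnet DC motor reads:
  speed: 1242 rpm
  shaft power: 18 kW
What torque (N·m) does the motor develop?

ω = 2π × 1242/60 = 130.1 rad/s
τ = P/ω = 18000/130.1 = 138 N·m

138 N·m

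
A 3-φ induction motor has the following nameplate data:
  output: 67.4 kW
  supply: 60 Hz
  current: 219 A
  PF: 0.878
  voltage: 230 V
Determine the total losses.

P_in = √3·V·I·cosφ = 1.732×230×219×0.878 = 76597 W
P_out = 67400 W
Losses = P_in − P_out = 76597 − 67400 = 9197 W

9.2 kW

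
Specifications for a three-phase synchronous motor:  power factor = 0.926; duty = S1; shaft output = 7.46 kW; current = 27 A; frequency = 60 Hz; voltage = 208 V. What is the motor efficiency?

P_out = 7.46 kW = 7460 W
P_in = √3·V_L·I_L·cosφ = 1.732 × 208 × 27 × 0.926 = 9007 W
η = P_out / P_in = 7460 / 9007 = 0.828 = 82.8%

82.8 %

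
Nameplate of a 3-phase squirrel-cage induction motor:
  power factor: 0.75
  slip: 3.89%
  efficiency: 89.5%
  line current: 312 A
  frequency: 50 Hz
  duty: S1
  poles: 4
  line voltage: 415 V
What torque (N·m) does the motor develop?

997 N·m

P_in = √3·V·I·cosφ = 1.732 × 415 × 312 × 0.75 = 168195 W
P_out = η·P_in = 0.895 × 168195 = 150535 W
n_s = 120×50/4 = 1500 rpm; n = 1500×(1−0.0389) = 1442 rpm
ω = 2π×1442/60 = 151 rad/s
τ = P_out/ω = 150535/151 = 997 N·m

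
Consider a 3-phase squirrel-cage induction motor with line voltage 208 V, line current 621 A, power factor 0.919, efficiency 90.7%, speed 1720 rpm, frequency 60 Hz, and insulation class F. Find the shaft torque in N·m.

1040 N·m

P_in = √3·V·I·cosφ = 1.732 × 208 × 621 × 0.919 = 205598 W
P_out = η·P_in = 0.907 × 205598 = 186477 W
n = 1720 rpm
ω = 2π×1720/60 = 180.1 rad/s
τ = P_out/ω = 186477/180.1 = 1040 N·m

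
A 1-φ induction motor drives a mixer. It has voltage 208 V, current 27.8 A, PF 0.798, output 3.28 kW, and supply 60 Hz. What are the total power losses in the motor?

1330 W

P_in = V·I·cosφ = 208×27.8×0.798 = 4614 W
P_out = 3280 W
Losses = P_in − P_out = 4614 − 3280 = 1334 W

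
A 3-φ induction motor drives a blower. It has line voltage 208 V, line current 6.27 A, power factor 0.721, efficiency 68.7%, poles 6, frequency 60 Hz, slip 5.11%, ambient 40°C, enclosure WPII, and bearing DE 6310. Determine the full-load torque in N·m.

P_in = √3·V·I·cosφ = 1.732 × 208 × 6.27 × 0.721 = 1629 W
P_out = η·P_in = 0.687 × 1629 = 1119 W
n_s = 120×60/6 = 1200 rpm; n = 1200×(1−0.0511) = 1139 rpm
ω = 2π×1139/60 = 119.3 rad/s
τ = P_out/ω = 1119/119.3 = 9.38 N·m

9.38 N·m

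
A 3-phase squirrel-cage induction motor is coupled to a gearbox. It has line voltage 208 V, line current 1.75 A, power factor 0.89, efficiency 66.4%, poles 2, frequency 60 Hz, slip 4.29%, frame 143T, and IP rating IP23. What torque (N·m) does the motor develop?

P_in = √3·V·I·cosφ = 1.732 × 208 × 1.75 × 0.89 = 561 W
P_out = η·P_in = 0.664 × 561 = 373 W
n_s = 120×60/2 = 3600 rpm; n = 3600×(1−0.0429) = 3446 rpm
ω = 2π×3446/60 = 360.9 rad/s
τ = P_out/ω = 373/360.9 = 1.03 N·m

1.03 N·m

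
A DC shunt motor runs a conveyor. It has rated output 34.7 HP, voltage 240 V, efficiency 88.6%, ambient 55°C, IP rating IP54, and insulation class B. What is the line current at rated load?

122 A

P_out = 34.7 × 746 = 25886 W
P_in = P_out / η = 25886 / 0.886 = 29217 W
I = P_in / V = 29217 / 240 = 122 A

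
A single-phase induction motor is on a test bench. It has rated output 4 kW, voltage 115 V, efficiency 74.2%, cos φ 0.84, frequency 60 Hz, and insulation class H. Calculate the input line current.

55.8 A

P_out = 4 kW = 4000 W
P_in = P_out / η = 4000 / 0.742 = 5391 W
I = P_in / (V·cosφ) = 5391 / (115 × 0.84) = 55.8 A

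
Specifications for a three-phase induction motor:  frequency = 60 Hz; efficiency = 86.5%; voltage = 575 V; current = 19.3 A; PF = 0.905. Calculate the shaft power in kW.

15 kW

P_in = √3·V·I·cosφ = 1.732 × 575 × 19.3 × 0.905 = 17395 W
P_out = η·P_in = 0.865 × 17395 = 15047 W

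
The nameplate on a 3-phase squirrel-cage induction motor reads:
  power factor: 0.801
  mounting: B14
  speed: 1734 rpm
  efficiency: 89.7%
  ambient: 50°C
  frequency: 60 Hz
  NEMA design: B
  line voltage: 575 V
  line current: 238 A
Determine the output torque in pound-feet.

692 lb·ft

P_in = √3·V·I·cosφ = 1.732 × 575 × 238 × 0.801 = 189856 W
P_out = η·P_in = 0.897 × 189856 = 170301 W
n = 1734 rpm
ω = 2π×1734/60 = 181.6 rad/s
τ = P_out/ω = 170301/181.6 = 937.8 N·m
In lb·ft: 937.8/1.356 = 692 lb·ft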